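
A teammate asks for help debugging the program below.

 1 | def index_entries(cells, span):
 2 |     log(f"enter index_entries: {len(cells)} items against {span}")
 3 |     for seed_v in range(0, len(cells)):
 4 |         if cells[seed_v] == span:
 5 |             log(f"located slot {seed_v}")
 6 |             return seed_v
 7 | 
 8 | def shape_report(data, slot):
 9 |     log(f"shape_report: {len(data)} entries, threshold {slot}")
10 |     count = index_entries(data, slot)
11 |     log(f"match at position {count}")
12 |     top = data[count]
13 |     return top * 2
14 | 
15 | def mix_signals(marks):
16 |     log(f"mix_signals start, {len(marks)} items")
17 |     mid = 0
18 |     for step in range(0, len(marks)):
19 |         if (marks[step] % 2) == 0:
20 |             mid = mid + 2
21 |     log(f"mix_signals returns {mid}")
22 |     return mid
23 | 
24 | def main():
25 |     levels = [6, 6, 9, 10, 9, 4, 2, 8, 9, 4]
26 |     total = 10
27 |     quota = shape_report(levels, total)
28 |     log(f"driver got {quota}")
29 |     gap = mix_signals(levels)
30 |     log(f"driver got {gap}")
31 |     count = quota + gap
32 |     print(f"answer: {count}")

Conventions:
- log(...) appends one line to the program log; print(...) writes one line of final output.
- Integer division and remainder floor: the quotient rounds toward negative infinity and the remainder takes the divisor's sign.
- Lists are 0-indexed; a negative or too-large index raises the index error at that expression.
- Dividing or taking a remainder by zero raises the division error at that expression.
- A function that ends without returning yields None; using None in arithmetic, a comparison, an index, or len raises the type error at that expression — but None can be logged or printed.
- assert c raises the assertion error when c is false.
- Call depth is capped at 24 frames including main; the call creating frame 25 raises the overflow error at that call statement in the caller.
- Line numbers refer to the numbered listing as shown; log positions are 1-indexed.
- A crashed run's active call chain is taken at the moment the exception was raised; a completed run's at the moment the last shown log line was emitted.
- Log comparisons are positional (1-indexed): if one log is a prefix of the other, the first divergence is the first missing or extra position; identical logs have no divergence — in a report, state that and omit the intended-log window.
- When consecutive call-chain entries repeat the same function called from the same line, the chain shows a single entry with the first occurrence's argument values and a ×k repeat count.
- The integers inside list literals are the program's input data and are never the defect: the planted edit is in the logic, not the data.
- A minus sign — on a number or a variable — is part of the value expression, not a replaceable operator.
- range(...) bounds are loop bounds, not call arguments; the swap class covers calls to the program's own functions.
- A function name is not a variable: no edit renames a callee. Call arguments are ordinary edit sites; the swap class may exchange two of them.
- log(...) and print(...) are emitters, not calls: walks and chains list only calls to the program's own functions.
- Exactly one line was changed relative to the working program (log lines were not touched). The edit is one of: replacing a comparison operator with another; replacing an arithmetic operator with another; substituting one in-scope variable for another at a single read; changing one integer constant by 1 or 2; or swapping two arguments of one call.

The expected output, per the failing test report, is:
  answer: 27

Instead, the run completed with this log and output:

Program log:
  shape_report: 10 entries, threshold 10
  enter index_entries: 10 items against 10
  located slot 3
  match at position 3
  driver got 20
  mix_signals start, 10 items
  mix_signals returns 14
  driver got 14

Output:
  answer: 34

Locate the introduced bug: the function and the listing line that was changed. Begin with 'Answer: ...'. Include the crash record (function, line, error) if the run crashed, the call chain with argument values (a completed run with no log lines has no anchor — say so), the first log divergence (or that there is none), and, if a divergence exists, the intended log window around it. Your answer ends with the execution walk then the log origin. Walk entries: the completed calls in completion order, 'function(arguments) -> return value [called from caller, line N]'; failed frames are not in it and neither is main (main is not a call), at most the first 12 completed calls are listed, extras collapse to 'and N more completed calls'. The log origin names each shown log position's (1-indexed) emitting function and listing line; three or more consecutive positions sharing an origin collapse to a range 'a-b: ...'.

Answer: the defect is in mix_signals at line 20.
Core observation: The log first diverges at position 7: the faulty run prints 'mix_signals returns 14' where the working version prints 'mix_signals returns 7'.
Call chain: main.
First divergence: position 7; shown 'mix_signals returns 14' vs intended 'mix_signals returns 7'.
Intended log window:
  5: driver got 20
  6: mix_signals start, 10 items
  7: mix_signals returns 7
  8: driver got 7
Execution walk:
  index_entries([6, 6, 9, 10, 9, 4, 2, 8, 9, 4], 10) -> 3  [called from shape_report, line 10]
  shape_report([6, 6, 9, 10, 9, 4, 2, 8, 9, 4], 10) -> 20  [called from main, line 27]
  mix_signals([6, 6, 9, 10, 9, 4, 2, 8, 9, 4]) -> 14  [called from main, line 29]
Log line origins:
  1: logged in shape_report at line 9
  2: logged in index_entries at line 2
  3: logged in index_entries at line 5
  4: logged in shape_report at line 11
  5: logged in main at line 28
  6: logged in mix_signals at line 16
  7: logged in mix_signals at line 21
  8: logged in main at line 30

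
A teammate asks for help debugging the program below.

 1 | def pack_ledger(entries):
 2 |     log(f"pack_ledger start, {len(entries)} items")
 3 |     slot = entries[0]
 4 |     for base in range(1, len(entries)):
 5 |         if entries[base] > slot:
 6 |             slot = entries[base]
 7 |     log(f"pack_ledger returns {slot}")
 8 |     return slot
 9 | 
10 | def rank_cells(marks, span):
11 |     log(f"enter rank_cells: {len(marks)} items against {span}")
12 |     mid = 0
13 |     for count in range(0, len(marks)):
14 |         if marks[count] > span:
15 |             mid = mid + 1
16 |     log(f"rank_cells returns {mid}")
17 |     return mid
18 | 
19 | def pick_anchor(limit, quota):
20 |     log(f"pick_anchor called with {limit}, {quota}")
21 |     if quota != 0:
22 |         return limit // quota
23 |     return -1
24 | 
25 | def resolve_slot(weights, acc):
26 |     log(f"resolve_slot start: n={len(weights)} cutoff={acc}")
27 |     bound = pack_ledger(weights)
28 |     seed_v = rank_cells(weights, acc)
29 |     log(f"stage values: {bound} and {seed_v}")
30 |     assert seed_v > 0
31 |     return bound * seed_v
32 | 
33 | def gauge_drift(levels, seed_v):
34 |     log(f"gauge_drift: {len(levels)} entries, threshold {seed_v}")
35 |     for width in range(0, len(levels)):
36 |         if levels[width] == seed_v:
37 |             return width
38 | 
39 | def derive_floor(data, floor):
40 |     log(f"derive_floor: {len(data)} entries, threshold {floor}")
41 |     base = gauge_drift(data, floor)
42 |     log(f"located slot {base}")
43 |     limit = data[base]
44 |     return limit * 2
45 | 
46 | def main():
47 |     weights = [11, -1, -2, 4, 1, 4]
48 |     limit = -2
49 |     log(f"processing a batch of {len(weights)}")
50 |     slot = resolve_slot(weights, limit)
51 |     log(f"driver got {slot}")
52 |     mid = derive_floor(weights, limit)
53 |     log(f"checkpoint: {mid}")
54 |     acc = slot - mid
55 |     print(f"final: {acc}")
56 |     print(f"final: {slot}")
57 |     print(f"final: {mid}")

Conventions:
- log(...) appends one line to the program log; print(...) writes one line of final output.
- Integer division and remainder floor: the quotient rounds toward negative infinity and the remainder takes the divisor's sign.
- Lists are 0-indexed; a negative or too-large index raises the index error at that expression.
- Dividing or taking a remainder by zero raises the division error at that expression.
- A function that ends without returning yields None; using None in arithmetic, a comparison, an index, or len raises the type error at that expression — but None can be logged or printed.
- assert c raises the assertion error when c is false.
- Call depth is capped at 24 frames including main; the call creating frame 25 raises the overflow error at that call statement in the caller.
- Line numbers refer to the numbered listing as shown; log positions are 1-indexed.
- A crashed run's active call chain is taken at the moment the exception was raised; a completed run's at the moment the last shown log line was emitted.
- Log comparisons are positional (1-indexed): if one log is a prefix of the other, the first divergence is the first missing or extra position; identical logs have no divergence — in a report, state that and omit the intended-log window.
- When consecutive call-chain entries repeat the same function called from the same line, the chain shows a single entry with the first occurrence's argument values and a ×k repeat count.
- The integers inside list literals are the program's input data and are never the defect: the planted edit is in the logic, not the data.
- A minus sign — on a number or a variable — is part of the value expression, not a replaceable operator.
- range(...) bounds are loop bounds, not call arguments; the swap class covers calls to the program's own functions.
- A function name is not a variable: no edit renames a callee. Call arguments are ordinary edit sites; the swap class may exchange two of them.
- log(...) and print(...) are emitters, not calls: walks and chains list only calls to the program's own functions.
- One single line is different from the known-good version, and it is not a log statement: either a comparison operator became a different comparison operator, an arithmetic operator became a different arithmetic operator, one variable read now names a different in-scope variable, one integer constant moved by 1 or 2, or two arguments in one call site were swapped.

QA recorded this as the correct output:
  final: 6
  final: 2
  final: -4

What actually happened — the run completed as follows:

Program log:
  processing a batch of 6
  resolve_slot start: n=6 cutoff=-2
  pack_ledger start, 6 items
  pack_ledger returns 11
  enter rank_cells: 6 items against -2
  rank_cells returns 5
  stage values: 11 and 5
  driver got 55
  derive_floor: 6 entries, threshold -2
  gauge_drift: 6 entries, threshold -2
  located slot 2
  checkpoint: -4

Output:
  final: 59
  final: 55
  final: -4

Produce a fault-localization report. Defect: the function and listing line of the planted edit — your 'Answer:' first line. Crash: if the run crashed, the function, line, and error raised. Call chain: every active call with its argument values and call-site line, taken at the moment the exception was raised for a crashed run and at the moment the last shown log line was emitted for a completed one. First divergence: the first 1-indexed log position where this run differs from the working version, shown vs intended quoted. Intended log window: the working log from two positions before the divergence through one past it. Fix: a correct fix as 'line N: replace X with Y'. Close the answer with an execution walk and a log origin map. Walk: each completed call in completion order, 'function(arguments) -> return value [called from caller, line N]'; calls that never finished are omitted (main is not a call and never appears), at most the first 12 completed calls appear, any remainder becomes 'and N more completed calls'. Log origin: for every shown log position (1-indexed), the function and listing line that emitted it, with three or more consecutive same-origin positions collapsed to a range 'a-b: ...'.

Answer: the defect is in resolve_slot at line 31.
Core observation: Everything matches until log position 8, which reads 'driver got 55' in place of 'driver got 2'.
Call chain: main.
First divergence: position 8 — shown 'driver got 55', intended 'driver got 2'.
Intended log window:
  6: rank_cells returns 5
  7: stage values: 11 and 5
  8: driver got 2
  9: derive_floor: 6 entries, threshold -2
Execution walk:
  pack_ledger([11, -1, -2, 4, 1, 4]) -> 11  [called from resolve_slot, line 27]
  rank_cells([11, -1, -2, 4, 1, 4], -2) -> 5  [called from resolve_slot, line 28]
  resolve_slot([11, -1, -2, 4, 1, 4], -2) -> 55  [called from main, line 50]
  gauge_drift([11, -1, -2, 4, 1, 4], -2) -> 2  [called from derive_floor, line 41]
  derive_floor([11, -1, -2, 4, 1, 4], -2) -> -4  [called from main, line 52]
Log origins:
  1: logged in main at line 49
  2: logged in resolve_slot at line 26
  3: logged in pack_ledger at line 2
  4: logged in pack_ledger at line 7
  5: logged in rank_cells at line 11
  6: logged in rank_cells at line 16
  7: logged in resolve_slot at line 29
  8: logged in main at line 51
  9: logged in derive_floor at line 40
  10: logged in gauge_drift at line 34
  11: logged in derive_floor at line 42
  12: logged in main at line 53
A correct fix: line 31: replace `*` with `//`.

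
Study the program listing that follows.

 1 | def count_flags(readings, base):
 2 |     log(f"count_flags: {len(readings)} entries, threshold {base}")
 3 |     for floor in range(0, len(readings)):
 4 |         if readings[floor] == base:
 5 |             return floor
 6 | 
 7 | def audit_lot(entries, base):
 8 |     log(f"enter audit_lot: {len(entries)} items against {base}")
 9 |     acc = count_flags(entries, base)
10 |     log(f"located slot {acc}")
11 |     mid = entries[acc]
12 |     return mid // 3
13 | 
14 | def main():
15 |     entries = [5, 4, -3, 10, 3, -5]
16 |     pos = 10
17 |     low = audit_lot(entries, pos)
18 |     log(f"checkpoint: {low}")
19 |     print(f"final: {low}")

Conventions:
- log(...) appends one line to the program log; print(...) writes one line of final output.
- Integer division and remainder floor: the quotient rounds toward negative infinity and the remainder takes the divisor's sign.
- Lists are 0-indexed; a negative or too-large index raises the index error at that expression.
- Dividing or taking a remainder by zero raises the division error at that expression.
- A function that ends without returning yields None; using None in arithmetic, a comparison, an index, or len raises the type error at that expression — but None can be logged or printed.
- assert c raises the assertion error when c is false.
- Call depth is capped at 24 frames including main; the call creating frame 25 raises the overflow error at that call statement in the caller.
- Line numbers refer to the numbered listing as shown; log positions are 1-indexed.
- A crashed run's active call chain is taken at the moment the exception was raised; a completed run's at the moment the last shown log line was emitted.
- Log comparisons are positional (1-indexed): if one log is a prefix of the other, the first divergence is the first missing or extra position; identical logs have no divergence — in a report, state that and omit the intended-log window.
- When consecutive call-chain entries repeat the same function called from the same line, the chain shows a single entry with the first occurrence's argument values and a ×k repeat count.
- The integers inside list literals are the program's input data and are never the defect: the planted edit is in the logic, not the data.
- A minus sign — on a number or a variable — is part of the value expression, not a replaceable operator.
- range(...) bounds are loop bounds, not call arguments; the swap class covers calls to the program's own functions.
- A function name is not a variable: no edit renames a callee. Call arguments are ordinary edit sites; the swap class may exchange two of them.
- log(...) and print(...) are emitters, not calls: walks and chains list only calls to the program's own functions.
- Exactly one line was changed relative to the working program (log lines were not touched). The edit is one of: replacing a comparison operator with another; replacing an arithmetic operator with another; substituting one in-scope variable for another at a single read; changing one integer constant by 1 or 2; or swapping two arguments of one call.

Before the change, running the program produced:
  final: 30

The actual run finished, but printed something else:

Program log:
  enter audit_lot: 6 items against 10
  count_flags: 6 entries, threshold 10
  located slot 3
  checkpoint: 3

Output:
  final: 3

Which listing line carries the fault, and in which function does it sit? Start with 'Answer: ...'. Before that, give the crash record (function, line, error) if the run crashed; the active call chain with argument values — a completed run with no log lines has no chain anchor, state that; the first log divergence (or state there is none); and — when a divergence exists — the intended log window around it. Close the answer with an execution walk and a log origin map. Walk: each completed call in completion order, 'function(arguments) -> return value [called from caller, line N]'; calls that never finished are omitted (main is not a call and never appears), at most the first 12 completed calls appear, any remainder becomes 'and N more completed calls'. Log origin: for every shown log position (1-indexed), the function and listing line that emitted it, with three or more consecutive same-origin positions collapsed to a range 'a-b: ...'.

Answer: the defect is in audit_lot at line 12.
Key observation: The log first diverges at position 4: the faulty run prints 'checkpoint: 3' where the working version prints 'checkpoint: 30'.
Call chain: main.
First divergence: position 4; shown 'checkpoint: 3' vs intended 'checkpoint: 30'.
Intended log window:
  2: count_flags: 6 entries, threshold 10
  3: located slot 3
  4: checkpoint: 30
Execution walk:
  count_flags([5, 4, -3, 10, 3, -5], 10) -> 3  [called from audit_lot, line 9]
  audit_lot([5, 4, -3, 10, 3, -5], 10) -> 3  [called from main, line 17]
Log origin:
  1: emitted by audit_lot (line 8)
  2: emitted by count_flags (line 2)
  3: emitted by audit_lot (line 10)
  4: emitted by main (line 18)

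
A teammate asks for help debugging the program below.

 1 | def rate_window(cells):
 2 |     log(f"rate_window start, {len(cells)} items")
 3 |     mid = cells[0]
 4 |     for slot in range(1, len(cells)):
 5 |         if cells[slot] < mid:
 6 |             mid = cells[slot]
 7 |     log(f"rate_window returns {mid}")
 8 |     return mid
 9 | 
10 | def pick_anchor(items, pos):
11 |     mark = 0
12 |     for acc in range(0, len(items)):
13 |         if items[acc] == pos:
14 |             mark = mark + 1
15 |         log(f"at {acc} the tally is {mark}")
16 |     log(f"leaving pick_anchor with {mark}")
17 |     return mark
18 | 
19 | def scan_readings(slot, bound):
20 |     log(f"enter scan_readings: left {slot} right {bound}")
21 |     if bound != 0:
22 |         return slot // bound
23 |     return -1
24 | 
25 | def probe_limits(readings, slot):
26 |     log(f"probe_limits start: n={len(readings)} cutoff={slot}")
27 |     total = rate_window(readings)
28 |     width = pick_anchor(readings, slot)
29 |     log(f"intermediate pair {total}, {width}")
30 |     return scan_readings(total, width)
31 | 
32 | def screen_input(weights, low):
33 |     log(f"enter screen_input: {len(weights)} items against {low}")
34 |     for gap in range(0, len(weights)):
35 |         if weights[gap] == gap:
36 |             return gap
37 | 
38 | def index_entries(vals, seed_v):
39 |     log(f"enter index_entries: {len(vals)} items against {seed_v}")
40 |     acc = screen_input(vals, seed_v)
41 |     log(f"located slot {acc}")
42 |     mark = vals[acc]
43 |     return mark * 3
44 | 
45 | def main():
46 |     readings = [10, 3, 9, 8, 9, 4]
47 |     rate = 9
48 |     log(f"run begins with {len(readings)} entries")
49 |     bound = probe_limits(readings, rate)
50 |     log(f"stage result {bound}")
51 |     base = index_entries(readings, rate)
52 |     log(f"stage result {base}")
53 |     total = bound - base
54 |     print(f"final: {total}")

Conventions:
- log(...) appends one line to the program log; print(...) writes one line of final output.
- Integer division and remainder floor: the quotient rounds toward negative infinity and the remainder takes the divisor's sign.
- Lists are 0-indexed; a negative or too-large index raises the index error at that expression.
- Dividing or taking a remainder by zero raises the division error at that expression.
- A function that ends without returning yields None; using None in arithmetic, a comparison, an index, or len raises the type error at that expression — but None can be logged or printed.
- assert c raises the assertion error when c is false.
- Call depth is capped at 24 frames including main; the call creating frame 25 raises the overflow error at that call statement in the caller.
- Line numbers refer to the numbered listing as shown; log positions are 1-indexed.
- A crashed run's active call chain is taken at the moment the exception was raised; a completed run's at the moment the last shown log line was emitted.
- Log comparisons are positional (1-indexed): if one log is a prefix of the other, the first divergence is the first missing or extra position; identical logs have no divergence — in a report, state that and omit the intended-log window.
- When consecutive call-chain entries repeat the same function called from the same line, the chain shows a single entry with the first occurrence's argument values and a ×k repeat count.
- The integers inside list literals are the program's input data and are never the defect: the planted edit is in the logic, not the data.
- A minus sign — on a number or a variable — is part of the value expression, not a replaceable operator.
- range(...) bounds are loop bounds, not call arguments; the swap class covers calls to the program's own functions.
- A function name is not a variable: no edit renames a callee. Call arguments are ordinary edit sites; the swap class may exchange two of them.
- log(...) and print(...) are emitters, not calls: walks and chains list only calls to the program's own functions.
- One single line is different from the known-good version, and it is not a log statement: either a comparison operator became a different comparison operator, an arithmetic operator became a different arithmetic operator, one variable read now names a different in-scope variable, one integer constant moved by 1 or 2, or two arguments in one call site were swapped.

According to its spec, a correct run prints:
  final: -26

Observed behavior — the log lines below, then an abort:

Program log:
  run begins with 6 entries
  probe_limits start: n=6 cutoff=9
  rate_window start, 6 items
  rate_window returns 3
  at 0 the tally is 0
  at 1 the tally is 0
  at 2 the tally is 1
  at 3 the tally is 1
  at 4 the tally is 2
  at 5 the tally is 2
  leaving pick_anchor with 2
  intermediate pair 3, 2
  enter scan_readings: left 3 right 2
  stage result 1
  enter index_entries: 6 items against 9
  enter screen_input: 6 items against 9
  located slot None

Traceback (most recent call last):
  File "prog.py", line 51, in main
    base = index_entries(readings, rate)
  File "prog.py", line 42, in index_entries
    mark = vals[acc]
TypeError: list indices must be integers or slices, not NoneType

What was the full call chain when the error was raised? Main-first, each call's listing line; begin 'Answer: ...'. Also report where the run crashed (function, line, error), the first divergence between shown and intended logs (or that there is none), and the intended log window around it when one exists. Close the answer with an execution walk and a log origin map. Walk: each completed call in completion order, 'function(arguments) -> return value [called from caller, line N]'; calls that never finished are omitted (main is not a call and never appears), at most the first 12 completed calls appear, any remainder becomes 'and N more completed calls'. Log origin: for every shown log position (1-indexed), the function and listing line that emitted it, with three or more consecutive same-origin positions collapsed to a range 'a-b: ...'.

Answer: main -> index_entries (called at line 51).
The tell: The log first diverges at position 17: the faulty run prints 'located slot None' where the working version prints 'located slot 2'.
Crash: index_entries, line 42, TypeError.
First divergence: position 17 — shown 'located slot None', intended 'located slot 2'.
Intended log window:
  15: enter index_entries: 6 items against 9
  16: enter screen_input: 6 items against 9
  17: located slot 2
  18: stage result 27
Execution walk:
  rate_window([10, 3, 9, 8, 9, 4]) -> 3  [called from probe_limits, line 27]
  pick_anchor([10, 3, 9, 8, 9, 4], 9) -> 2  [called from probe_limits, line 28]
  scan_readings(3, 2) -> 1  [called from probe_limits, line 30]
  probe_limits([10, 3, 9, 8, 9, 4], 9) -> 1  [called from main, line 49]
  screen_input([10, 3, 9, 8, 9, 4], 9) -> None  [called from index_entries, line 40]
Log origin:
  1: from main, line 48
  2: from probe_limits, line 26
  3: from rate_window, line 2
  4: from rate_window, line 7
  5-10: from pick_anchor, line 15
  11: from pick_anchor, line 16
  12: from probe_limits, line 29
  13: from scan_readings, line 20
  14: from main, line 50
  15: from index_entries, line 39
  16: from screen_input, line 33
  17: from index_entries, line 41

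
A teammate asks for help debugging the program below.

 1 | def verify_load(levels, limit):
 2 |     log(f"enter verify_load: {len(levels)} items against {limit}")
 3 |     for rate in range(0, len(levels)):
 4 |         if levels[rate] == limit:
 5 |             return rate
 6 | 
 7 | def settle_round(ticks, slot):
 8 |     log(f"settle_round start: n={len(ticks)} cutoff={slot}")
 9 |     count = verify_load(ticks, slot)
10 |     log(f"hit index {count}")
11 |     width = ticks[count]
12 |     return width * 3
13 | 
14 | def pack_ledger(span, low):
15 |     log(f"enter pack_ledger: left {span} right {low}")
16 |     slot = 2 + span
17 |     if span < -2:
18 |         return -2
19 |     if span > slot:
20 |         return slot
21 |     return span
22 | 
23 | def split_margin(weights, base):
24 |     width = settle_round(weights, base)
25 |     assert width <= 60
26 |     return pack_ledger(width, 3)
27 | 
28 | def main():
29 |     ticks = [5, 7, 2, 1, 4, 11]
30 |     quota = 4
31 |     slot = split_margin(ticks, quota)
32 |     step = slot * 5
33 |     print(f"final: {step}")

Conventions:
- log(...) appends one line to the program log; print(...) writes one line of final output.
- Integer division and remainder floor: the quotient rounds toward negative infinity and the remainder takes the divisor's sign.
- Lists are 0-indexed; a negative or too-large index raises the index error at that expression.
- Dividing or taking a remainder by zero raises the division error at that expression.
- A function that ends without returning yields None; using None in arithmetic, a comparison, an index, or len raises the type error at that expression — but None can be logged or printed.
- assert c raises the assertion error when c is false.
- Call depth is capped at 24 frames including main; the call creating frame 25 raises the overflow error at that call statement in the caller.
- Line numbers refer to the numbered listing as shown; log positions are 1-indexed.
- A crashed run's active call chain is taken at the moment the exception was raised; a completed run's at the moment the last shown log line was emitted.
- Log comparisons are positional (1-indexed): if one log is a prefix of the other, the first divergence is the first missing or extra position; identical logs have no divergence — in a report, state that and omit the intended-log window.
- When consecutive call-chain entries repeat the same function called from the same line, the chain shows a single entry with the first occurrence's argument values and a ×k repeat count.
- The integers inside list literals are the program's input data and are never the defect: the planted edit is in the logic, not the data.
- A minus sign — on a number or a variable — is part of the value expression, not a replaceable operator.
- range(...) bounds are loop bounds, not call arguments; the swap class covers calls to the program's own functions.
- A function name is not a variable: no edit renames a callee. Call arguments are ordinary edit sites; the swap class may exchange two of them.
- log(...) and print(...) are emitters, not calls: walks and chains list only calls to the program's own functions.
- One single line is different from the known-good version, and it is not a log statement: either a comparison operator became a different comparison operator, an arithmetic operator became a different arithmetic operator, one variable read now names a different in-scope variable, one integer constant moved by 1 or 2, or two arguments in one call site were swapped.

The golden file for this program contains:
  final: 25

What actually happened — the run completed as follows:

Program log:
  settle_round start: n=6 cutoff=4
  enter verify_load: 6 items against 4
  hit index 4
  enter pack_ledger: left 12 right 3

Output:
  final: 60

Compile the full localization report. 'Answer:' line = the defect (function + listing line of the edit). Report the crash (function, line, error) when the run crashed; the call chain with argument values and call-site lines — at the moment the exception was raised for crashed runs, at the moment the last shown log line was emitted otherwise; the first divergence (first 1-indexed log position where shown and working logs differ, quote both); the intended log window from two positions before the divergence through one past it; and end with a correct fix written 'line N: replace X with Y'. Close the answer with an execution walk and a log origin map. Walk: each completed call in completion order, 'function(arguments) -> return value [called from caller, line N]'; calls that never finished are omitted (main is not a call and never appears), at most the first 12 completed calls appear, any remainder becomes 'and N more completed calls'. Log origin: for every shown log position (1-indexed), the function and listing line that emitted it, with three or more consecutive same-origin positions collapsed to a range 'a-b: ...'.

Answer: the defect is in pack_ledger at line 16.
Key fact: The two runs log identically and part ways only at the printed values.
Call chain: main -> split_margin([5, 7, 2, 1, 4, 11], 4) (called at line 31) -> pack_ledger(12, 3) (called at line 26).
First divergence: none; the two logs match at every position.
Execution walk:
  verify_load([5, 7, 2, 1, 4, 11], 4) -> 4  [called from settle_round, line 9]
  settle_round([5, 7, 2, 1, 4, 11], 4) -> 12  [called from split_margin, line 24]
  pack_ledger(12, 3) -> 12  [called from split_margin, line 26]
  split_margin([5, 7, 2, 1, 4, 11], 4) -> 12  [called from main, line 31]
Log origins:
  1: logged in settle_round at line 8
  2: logged in verify_load at line 2
  3: logged in settle_round at line 10
  4: logged in pack_ledger at line 15
A correct fix: line 16: replace `span` with `low`.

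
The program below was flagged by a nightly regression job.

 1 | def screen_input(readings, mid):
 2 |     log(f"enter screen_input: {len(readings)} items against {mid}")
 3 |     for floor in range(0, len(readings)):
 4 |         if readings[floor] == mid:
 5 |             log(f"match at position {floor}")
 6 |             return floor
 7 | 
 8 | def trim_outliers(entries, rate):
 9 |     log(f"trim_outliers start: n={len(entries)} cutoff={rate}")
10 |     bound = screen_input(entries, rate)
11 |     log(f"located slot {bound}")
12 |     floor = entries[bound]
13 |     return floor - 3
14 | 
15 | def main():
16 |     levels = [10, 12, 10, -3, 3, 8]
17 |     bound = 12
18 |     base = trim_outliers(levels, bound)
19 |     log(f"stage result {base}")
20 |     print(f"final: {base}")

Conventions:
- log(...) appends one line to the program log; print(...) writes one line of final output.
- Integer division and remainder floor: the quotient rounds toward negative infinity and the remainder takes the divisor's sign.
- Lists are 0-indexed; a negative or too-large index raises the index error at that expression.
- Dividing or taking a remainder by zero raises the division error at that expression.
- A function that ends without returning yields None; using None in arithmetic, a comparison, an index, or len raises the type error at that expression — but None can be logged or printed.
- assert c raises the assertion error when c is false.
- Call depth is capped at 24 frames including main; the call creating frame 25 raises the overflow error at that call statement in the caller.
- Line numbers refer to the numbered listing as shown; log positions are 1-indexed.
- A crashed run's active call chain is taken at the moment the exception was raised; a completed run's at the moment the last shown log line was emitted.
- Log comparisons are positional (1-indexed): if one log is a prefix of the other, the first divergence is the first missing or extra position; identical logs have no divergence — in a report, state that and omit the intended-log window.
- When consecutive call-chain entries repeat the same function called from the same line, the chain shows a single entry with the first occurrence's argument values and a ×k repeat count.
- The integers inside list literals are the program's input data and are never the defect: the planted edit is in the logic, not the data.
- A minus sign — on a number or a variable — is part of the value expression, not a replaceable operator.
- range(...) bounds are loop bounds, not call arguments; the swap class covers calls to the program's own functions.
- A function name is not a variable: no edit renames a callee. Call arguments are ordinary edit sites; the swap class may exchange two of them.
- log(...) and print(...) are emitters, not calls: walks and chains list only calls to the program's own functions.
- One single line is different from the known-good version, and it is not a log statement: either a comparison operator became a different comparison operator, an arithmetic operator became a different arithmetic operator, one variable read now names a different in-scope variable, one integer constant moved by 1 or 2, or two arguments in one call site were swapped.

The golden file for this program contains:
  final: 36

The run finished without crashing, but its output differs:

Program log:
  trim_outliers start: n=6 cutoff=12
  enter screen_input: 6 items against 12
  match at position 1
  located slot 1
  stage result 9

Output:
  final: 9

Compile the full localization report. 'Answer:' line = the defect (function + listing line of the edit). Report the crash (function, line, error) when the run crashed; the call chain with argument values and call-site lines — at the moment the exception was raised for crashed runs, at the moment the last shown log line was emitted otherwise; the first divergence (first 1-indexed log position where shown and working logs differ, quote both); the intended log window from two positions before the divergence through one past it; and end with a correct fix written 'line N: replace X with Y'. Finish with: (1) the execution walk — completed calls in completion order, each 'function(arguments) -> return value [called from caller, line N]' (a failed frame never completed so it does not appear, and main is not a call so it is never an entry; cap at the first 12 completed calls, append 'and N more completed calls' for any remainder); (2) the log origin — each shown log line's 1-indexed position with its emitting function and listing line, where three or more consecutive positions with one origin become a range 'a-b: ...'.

Answer: the defect is in trim_outliers at line 13.
Key observation: At log position 5 the runs split — shown 'stage result 9', but the working version logs 'stage result 36'.
Call chain: main.
First divergence: at position 5 the run shows 'stage result 9' where the working version logs 'stage result 36'.
Intended log window:
  3: match at position 1
  4: located slot 1
  5: stage result 36
Execution walk:
  screen_input([10, 12, 10, -3, 3, 8], 12) -> 1  [called from trim_outliers, line 10]
  trim_outliers([10, 12, 10, -3, 3, 8], 12) -> 9  [called from main, line 18]
Log origin:
  1 — trim_outliers, line 9
  2 — screen_input, line 2
  3 — screen_input, line 5
  4 — trim_outliers, line 11
  5 — main, line 19
A correct fix: line 13: replace `-` with `*`.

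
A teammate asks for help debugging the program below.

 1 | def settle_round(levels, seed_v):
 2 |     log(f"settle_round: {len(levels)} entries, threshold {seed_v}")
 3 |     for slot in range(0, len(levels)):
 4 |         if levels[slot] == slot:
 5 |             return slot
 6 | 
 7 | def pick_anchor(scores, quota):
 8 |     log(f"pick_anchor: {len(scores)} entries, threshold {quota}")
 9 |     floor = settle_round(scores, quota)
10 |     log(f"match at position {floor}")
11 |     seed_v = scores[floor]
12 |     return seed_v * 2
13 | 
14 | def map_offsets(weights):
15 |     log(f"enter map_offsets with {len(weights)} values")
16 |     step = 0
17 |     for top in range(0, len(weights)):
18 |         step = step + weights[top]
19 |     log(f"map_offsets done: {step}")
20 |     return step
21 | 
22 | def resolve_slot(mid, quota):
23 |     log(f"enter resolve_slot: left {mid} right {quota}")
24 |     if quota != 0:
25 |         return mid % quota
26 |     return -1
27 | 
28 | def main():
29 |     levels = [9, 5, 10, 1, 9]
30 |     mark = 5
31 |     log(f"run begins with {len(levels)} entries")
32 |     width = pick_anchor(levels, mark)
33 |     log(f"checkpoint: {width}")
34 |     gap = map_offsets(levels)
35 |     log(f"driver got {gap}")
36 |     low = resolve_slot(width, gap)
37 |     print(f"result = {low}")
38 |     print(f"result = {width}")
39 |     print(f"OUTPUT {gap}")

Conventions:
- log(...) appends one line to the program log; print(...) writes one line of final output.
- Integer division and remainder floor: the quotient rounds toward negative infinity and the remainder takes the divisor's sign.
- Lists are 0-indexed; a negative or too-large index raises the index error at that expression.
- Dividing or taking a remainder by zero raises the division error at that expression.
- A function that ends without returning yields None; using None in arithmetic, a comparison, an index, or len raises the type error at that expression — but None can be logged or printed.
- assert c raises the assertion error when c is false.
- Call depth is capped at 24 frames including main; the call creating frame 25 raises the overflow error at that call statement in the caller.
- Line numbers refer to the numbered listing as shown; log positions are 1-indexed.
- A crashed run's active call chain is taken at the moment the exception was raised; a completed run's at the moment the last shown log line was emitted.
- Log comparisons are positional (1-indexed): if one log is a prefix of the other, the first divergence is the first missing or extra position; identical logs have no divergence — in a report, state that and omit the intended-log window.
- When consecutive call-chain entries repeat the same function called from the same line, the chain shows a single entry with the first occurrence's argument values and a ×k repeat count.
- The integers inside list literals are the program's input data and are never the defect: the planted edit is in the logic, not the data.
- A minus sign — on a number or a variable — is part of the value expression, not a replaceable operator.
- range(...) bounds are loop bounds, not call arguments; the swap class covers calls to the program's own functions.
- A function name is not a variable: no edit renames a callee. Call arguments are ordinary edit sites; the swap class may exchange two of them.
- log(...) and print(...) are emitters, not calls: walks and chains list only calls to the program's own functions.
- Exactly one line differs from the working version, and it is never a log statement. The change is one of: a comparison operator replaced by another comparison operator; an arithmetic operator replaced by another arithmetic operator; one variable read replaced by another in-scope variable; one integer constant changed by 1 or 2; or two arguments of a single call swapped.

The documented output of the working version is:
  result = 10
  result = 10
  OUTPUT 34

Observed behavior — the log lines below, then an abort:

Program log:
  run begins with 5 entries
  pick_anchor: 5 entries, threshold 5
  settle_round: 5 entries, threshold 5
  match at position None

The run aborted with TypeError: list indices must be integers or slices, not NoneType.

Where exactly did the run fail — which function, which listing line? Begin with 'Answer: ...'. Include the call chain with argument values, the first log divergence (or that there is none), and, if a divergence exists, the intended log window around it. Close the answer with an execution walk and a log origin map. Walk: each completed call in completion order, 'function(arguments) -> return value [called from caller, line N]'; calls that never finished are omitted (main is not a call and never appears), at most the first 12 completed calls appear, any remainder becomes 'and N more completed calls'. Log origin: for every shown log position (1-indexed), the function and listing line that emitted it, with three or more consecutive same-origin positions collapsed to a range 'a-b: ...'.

Answer: the error was raised in pick_anchor, line 11.
Key observation: Everything matches until log position 4, which reads 'match at position None' in place of 'match at position 1'.
Call chain: main -> pick_anchor([9, 5, 10, 1, 9], 5) (called at line 32).
First divergence: position 4 — shown 'match at position None', intended 'match at position 1'.
Intended log window:
  2: pick_anchor: 5 entries, threshold 5
  3: settle_round: 5 entries, threshold 5
  4: match at position 1
  5: checkpoint: 10
Execution walk:
  settle_round([9, 5, 10, 1, 9], 5) -> None  [called from pick_anchor, line 9]
Log origins:
  1: logged in main at line 31
  2: logged in pick_anchor at line 8
  3: logged in settle_round at line 2
  4: logged in pick_anchor at line 10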